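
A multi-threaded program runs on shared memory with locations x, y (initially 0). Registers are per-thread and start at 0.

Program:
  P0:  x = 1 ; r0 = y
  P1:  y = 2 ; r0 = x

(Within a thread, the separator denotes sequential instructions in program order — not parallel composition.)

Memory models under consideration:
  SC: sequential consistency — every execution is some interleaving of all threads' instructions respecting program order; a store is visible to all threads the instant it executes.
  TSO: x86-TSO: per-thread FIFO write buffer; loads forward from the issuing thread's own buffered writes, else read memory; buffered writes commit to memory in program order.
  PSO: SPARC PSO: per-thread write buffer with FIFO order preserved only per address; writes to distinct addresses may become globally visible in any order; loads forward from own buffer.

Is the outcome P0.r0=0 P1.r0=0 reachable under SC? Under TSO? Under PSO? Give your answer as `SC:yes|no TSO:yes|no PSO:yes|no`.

SC:no TSO:yes PSO:yes

outcome vector order: (P0.r0,P1.r0)
[SC] allowed = {01; 20; 21}
[TSO] allowed = {00; 01; 20; 21}
[PSO] allowed = {00; 01; 20; 21}
target 00 ∈ {TSO,PSO}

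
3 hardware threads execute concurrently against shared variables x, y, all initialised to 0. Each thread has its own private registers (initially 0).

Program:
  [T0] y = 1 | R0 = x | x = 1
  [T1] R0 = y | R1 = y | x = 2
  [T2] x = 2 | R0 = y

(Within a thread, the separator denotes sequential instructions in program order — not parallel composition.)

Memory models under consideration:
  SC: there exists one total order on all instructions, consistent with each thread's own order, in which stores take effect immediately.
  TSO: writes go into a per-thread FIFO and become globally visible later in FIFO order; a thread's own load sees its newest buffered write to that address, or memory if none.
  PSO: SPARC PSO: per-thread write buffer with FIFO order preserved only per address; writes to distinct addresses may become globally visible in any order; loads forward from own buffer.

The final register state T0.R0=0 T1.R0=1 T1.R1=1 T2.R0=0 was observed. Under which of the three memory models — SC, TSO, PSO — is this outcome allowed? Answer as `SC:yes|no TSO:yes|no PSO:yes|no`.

outcome vector order: (T0.R0,T1.R0,T1.R1,T2.R0)
under SC → 0/0/0/1; 0/0/1/1; 0/1/1/1; 2/0/0/0; 2/0/0/1; 2/0/1/0; 2/0/1/1; 2/1/1/0; 2/1/1/1
under TSO → 0/0/0/0; 0/0/0/1; 0/0/1/0; 0/0/1/1; 0/1/1/0; 0/1/1/1; 2/0/0/0; 2/0/0/1; 2/0/1/0; 2/0/1/1; 2/1/1/0; 2/1/1/1
under PSO → 0/0/0/0; 0/0/0/1; 0/0/1/0; 0/0/1/1; 0/1/1/0; 0/1/1/1; 2/0/0/0; 2/0/0/1; 2/0/1/0; 2/0/1/1; 2/1/1/0; 2/1/1/1
target 0/1/1/0 ∈ {TSO,PSO}

SC:no TSO:yes PSO:yes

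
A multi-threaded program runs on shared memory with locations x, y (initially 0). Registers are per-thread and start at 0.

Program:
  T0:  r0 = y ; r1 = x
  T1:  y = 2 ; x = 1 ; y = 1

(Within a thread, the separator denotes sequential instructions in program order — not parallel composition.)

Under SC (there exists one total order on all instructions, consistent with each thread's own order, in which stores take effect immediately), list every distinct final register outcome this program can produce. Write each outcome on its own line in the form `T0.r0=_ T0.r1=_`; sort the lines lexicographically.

T0.r0=0 T0.r1=0
T0.r0=0 T0.r1=1
T0.r0=1 T0.r1=1
T0.r0=2 T0.r1=0
T0.r0=2 T0.r1=1

outcome vector order: (T0.r0,T0.r1)
|SC outcomes| = 5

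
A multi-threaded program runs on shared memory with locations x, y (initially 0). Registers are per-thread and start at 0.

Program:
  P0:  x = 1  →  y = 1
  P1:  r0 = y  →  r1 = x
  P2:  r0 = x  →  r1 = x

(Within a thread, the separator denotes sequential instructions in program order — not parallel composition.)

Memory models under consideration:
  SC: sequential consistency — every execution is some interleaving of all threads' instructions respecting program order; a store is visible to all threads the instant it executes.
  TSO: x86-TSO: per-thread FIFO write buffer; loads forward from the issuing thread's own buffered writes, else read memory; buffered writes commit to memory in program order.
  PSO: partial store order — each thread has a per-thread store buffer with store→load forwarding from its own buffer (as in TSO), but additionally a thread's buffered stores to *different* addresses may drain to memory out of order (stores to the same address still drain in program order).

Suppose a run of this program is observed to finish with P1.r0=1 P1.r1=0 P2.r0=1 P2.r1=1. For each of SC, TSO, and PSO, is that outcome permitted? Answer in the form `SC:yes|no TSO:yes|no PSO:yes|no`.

SC:no TSO:no PSO:yes

outcome vector order: (P1.r0,P1.r1,P2.r0,P2.r1)
SC (9): <0 0 0 0>, <0 0 0 1>, <0 0 1 1>, <0 1 0 0>, <0 1 0 1>, <0 1 1 1>, <1 1 0 0>, <1 1 0 1>, <1 1 1 1>
TSO (9): <0 0 0 0>, <0 0 0 1>, <0 0 1 1>, <0 1 0 0>, <0 1 0 1>, <0 1 1 1>, <1 1 0 0>, <1 1 0 1>, <1 1 1 1>
PSO (12): <0 0 0 0>, <0 0 0 1>, <0 0 1 1>, <0 1 0 0>, <0 1 0 1>, <0 1 1 1>, <1 0 0 0>, <1 0 0 1>, <1 0 1 1>, <1 1 0 0>, <1 1 0 1>, <1 1 1 1>
target <1 0 1 1> ∈ {PSO}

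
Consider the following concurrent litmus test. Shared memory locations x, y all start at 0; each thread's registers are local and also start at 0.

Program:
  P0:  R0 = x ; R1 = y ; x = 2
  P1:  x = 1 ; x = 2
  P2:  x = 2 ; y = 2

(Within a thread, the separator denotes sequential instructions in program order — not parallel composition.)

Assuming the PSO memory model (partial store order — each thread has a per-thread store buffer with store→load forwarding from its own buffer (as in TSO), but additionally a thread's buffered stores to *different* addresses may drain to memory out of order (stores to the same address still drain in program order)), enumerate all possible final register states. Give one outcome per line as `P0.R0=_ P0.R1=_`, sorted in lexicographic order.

outcome vector order: (P0.R0,P0.R1)
|PSO outcomes| = 6

P0.R0=0 P0.R1=0
P0.R0=0 P0.R1=2
P0.R0=1 P0.R1=0
P0.R0=1 P0.R1=2
P0.R0=2 P0.R1=0
P0.R0=2 P0.R1=2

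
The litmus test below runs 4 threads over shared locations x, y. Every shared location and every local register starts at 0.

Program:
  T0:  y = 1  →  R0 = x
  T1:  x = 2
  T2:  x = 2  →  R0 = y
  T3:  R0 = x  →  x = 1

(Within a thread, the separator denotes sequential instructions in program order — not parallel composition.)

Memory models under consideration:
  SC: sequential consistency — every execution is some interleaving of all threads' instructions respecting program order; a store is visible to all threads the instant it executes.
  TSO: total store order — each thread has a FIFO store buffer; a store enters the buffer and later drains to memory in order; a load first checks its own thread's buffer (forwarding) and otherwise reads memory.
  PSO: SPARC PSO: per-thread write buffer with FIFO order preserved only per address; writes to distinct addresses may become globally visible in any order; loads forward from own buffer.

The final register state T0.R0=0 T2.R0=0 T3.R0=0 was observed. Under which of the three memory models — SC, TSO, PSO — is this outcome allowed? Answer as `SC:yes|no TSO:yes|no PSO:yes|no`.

SC:no TSO:yes PSO:yes

outcome vector order: (T0.R0,T2.R0,T3.R0)
SC (10): (0,1,0), (0,1,2), (1,0,0), (1,0,2), (1,1,0), (1,1,2), (2,0,0), (2,0,2), (2,1,0), (2,1,2)
TSO (12): (0,0,0), (0,0,2), (0,1,0), (0,1,2), (1,0,0), (1,0,2), (1,1,0), (1,1,2), (2,0,0), (2,0,2), (2,1,0), (2,1,2)
PSO (12): (0,0,0), (0,0,2), (0,1,0), (0,1,2), (1,0,0), (1,0,2), (1,1,0), (1,1,2), (2,0,0), (2,0,2), (2,1,0), (2,1,2)
target (0,0,0) ∈ {TSO,PSO}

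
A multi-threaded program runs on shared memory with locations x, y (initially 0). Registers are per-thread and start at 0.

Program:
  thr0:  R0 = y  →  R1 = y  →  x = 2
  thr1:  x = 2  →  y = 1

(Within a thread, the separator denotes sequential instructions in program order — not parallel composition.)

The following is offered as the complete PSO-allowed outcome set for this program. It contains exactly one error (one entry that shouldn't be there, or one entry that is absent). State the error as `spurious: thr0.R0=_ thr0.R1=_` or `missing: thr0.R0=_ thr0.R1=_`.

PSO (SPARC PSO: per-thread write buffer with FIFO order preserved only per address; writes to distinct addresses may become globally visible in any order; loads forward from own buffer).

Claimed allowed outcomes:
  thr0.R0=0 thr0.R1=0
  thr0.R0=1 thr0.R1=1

missing: thr0.R0=0 thr0.R1=1

outcome vector order: (thr0.R0,thr0.R1)
under PSO → (0,0), (0,1), (1,1)
PSO∖claimed = {(0,1)}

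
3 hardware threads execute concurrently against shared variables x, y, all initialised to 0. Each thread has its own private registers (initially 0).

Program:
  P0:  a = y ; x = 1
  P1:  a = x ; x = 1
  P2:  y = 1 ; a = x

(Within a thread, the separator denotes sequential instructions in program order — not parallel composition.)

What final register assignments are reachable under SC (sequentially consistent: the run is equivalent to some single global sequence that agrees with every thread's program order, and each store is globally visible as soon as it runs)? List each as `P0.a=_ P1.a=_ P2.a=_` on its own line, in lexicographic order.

outcome vector order: (P0.a,P1.a,P2.a)
|SC outcomes| = 8

P0.a=0 P1.a=0 P2.a=0
P0.a=0 P1.a=0 P2.a=1
P0.a=0 P1.a=1 P2.a=0
P0.a=0 P1.a=1 P2.a=1
P0.a=1 P1.a=0 P2.a=0
P0.a=1 P1.a=0 P2.a=1
P0.a=1 P1.a=1 P2.a=0
P0.a=1 P1.a=1 P2.a=1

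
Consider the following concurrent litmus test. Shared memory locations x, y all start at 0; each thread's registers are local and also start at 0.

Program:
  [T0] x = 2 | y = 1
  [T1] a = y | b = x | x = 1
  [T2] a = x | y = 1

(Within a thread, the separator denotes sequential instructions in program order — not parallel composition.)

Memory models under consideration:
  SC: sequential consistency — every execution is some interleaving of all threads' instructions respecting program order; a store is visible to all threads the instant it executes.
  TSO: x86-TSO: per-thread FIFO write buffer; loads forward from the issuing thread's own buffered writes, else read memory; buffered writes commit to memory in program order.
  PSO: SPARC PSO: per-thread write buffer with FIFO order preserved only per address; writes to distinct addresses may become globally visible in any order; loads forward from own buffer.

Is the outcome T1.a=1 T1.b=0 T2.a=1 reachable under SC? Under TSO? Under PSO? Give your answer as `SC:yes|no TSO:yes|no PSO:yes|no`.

outcome vector order: (T1.a,T1.b,T2.a)
SC: 10 outcomes — {(0,0,0), (0,0,1), (0,0,2), (0,2,0), (0,2,1), (0,2,2), (1,0,0), (1,2,0), (1,2,1), (1,2,2)}
TSO: 10 outcomes — {(0,0,0), (0,0,1), (0,0,2), (0,2,0), (0,2,1), (0,2,2), (1,0,0), (1,2,0), (1,2,1), (1,2,2)}
PSO: 12 outcomes — {(0,0,0), (0,0,1), (0,0,2), (0,2,0), (0,2,1), (0,2,2), (1,0,0), (1,0,1), (1,0,2), (1,2,0), (1,2,1), (1,2,2)}
target (1,0,1) ∈ {PSO}

SC:no TSO:no PSO:yes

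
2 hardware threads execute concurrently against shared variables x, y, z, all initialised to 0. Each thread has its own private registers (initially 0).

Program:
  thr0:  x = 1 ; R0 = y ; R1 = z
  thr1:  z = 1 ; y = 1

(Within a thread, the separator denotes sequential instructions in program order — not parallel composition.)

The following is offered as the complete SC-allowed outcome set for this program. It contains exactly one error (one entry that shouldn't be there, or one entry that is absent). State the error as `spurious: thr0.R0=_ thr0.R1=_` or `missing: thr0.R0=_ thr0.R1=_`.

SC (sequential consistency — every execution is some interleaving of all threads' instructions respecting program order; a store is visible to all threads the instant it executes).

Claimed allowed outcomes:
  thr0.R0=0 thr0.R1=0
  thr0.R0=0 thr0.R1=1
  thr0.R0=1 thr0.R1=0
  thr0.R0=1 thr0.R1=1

outcome vector order: (thr0.R0,thr0.R1)
SC: 3 outcomes — {(0,0), (0,1), (1,1)}
claimed∖SC = {(1,0)}

spurious: thr0.R0=1 thr0.R1=0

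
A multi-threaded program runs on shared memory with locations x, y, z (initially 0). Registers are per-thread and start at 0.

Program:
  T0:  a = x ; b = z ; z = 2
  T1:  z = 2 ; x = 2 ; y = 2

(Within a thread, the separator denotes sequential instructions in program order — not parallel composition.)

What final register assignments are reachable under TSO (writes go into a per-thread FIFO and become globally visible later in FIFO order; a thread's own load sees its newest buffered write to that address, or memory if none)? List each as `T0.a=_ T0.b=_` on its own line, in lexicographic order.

T0.a=0 T0.b=0
T0.a=0 T0.b=2
T0.a=2 T0.b=2

outcome vector order: (T0.a,T0.b)
|TSO outcomes| = 3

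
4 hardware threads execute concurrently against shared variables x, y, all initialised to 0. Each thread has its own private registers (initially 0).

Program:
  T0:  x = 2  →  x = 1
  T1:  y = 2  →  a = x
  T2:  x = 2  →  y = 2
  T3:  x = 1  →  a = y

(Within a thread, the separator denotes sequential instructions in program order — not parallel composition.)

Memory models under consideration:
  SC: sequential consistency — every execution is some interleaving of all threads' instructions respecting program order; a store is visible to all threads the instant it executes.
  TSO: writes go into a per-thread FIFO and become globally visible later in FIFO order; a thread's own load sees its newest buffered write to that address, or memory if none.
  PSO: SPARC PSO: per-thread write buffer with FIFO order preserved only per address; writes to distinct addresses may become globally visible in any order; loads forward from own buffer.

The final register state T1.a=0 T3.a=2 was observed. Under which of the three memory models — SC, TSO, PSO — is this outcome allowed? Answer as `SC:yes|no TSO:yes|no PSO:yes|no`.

SC:yes TSO:yes PSO:yes

outcome vector order: (T1.a,T3.a)
under SC → 02 10 12 20 22
under TSO → 00 02 10 12 20 22
under PSO → 00 02 10 12 20 22
target 02 ∈ {SC,TSO,PSO}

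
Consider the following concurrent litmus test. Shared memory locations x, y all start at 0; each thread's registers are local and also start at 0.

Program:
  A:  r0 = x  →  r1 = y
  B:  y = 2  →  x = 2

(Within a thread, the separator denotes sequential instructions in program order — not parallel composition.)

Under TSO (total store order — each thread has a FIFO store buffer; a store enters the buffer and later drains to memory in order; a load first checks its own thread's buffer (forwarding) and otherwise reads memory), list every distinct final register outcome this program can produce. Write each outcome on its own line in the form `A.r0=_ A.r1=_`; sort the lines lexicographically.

outcome vector order: (A.r0,A.r1)
|TSO outcomes| = 3

A.r0=0 A.r1=0
A.r0=0 A.r1=2
A.r0=2 A.r1=2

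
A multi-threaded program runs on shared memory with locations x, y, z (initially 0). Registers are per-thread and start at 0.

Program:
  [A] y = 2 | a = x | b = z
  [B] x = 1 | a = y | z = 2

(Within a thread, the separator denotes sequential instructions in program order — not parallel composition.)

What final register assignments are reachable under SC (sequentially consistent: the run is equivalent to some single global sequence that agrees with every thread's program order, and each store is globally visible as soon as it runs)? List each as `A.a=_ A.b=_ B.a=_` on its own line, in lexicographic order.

outcome vector order: (A.a,A.b,B.a)
|SC outcomes| = 6

A.a=0 A.b=0 B.a=2
A.a=0 A.b=2 B.a=2
A.a=1 A.b=0 B.a=0
A.a=1 A.b=0 B.a=2
A.a=1 A.b=2 B.a=0
A.a=1 A.b=2 B.a=2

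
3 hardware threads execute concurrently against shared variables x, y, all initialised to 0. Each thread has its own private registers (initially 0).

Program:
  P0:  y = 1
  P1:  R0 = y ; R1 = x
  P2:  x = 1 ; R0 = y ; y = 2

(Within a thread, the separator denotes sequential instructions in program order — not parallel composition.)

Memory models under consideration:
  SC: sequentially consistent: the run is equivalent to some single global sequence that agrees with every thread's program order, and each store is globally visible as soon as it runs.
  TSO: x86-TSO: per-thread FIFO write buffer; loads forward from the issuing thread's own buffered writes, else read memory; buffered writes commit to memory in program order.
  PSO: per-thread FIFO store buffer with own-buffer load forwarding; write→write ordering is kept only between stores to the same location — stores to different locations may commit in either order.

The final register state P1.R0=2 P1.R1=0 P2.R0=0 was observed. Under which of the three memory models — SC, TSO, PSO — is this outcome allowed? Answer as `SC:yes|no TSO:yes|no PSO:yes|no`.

SC:no TSO:no PSO:yes

outcome vector order: (P1.R0,P1.R1,P2.R0)
SC: 9 outcomes — {<0 0 0> <0 0 1> <0 1 0> <0 1 1> <1 0 1> <1 1 0> <1 1 1> <2 1 0> <2 1 1>}
TSO: 10 outcomes — {<0 0 0> <0 0 1> <0 1 0> <0 1 1> <1 0 0> <1 0 1> <1 1 0> <1 1 1> <2 1 0> <2 1 1>}
PSO: 12 outcomes — {<0 0 0> <0 0 1> <0 1 0> <0 1 1> <1 0 0> <1 0 1> <1 1 0> <1 1 1> <2 0 0> <2 0 1> <2 1 0> <2 1 1>}
target <2 0 0> ∈ {PSO}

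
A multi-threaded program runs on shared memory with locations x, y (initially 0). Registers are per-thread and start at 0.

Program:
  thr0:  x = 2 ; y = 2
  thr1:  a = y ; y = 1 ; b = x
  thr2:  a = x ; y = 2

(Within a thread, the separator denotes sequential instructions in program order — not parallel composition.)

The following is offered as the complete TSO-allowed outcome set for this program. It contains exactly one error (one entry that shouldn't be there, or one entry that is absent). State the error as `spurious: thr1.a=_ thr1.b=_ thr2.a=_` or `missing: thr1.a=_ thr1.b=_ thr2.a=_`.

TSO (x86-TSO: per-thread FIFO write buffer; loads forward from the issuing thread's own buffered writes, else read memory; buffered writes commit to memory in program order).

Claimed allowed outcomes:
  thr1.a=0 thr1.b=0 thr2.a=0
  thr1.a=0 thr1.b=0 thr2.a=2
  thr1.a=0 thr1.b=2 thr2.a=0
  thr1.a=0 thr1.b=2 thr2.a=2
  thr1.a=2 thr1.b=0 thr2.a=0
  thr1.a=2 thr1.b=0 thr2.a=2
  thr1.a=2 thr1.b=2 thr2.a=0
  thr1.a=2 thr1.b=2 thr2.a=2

outcome vector order: (thr1.a,thr1.b,thr2.a)
TSO: 7 outcomes — {0/0/0 0/0/2 0/2/0 0/2/2 2/0/0 2/2/0 2/2/2}
claimed∖TSO = {2/0/2}

spurious: thr1.a=2 thr1.b=0 thr2.a=2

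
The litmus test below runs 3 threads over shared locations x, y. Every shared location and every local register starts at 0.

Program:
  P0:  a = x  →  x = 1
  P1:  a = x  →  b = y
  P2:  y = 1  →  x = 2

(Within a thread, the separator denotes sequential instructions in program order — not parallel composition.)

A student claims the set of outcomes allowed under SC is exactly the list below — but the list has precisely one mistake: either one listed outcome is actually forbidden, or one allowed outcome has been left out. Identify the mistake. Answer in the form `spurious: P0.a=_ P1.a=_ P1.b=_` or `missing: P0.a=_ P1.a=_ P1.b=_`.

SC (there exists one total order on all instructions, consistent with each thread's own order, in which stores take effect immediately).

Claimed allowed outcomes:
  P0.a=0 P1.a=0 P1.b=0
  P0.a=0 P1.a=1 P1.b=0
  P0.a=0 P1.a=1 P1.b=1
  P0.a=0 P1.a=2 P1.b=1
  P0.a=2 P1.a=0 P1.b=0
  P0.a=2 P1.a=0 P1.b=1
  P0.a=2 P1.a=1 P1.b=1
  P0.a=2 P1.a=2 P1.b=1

outcome vector order: (P0.a,P1.a,P1.b)
SC: 9 outcomes — {0/0/0 0/0/1 0/1/0 0/1/1 0/2/1 2/0/0 2/0/1 2/1/1 2/2/1}
SC∖claimed = {0/0/1}

missing: P0.a=0 P1.a=0 P1.b=1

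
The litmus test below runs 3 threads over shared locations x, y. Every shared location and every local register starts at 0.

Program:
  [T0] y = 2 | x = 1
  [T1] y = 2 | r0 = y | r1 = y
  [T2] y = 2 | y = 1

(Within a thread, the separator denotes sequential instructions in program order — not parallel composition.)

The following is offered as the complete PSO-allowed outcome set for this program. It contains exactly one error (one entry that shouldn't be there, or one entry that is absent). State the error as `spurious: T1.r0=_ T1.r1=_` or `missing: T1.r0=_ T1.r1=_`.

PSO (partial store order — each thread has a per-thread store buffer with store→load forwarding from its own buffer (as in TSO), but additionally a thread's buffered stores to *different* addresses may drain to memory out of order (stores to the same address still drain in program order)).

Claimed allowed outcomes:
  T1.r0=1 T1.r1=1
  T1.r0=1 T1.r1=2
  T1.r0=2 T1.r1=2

outcome vector order: (T1.r0,T1.r1)
under PSO → <1 1>, <1 2>, <2 1>, <2 2>
PSO∖claimed = {<2 1>}

missing: T1.r0=2 T1.r1=1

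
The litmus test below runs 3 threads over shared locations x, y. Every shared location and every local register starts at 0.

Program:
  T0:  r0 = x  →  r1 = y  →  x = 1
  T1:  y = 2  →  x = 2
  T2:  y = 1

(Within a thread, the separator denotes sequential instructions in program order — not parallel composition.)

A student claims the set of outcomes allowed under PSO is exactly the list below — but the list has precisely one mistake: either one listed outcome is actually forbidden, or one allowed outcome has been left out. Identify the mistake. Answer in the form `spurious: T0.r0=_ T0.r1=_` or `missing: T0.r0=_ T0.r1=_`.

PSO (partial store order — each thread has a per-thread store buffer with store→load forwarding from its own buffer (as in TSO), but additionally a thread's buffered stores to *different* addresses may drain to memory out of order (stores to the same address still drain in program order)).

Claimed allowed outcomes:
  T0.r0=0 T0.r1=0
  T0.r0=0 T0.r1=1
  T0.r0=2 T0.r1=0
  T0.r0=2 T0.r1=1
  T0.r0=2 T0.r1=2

missing: T0.r0=0 T0.r1=2

outcome vector order: (T0.r0,T0.r1)
under PSO → 00 01 02 20 21 22
PSO∖claimed = {02}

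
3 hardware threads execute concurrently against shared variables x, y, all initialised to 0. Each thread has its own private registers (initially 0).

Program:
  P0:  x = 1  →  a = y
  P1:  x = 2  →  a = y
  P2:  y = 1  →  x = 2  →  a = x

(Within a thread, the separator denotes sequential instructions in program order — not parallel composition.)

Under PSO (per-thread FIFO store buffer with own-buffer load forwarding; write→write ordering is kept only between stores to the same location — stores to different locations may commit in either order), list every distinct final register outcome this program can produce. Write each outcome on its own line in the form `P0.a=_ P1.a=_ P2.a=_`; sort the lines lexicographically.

P0.a=0 P1.a=0 P2.a=1
P0.a=0 P1.a=0 P2.a=2
P0.a=0 P1.a=1 P2.a=1
P0.a=0 P1.a=1 P2.a=2
P0.a=1 P1.a=0 P2.a=1
P0.a=1 P1.a=0 P2.a=2
P0.a=1 P1.a=1 P2.a=1
P0.a=1 P1.a=1 P2.a=2

outcome vector order: (P0.a,P1.a,P2.a)
|PSO outcomes| = 8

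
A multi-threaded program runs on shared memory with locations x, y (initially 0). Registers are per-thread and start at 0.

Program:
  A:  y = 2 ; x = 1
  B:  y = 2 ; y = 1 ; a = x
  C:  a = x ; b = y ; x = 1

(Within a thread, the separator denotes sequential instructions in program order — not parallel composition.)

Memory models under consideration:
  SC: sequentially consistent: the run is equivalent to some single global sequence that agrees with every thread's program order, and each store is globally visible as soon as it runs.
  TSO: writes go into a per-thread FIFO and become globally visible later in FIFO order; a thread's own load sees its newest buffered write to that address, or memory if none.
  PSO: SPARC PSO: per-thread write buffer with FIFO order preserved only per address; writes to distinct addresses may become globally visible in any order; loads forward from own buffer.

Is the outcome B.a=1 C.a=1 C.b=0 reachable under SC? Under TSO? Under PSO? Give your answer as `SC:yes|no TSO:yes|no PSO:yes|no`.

outcome vector order: (B.a,C.a,C.b)
SC: 10 outcomes — {0/0/0; 0/0/1; 0/0/2; 0/1/1; 0/1/2; 1/0/0; 1/0/1; 1/0/2; 1/1/1; 1/1/2}
TSO: 10 outcomes — {0/0/0; 0/0/1; 0/0/2; 0/1/1; 0/1/2; 1/0/0; 1/0/1; 1/0/2; 1/1/1; 1/1/2}
PSO: 12 outcomes — {0/0/0; 0/0/1; 0/0/2; 0/1/0; 0/1/1; 0/1/2; 1/0/0; 1/0/1; 1/0/2; 1/1/0; 1/1/1; 1/1/2}
target 1/1/0 ∈ {PSO}

SC:no TSO:no PSO:yes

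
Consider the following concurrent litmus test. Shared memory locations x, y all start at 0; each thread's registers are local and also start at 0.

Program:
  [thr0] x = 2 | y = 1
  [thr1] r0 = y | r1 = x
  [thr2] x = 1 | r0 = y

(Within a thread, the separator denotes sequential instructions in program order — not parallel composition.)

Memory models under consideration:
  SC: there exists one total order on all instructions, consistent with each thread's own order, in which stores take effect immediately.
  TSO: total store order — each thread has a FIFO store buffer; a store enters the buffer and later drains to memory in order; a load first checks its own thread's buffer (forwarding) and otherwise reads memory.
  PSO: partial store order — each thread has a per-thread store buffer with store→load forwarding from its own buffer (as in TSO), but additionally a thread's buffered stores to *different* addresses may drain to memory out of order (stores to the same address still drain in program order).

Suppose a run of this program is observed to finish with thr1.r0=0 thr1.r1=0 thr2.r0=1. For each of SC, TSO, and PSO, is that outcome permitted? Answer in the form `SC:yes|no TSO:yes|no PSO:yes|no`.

SC:yes TSO:yes PSO:yes

outcome vector order: (thr1.r0,thr1.r1,thr2.r0)
SC: 10 outcomes — {<0 0 0>, <0 0 1>, <0 1 0>, <0 1 1>, <0 2 0>, <0 2 1>, <1 1 0>, <1 1 1>, <1 2 0>, <1 2 1>}
TSO: 10 outcomes — {<0 0 0>, <0 0 1>, <0 1 0>, <0 1 1>, <0 2 0>, <0 2 1>, <1 1 0>, <1 1 1>, <1 2 0>, <1 2 1>}
PSO: 12 outcomes — {<0 0 0>, <0 0 1>, <0 1 0>, <0 1 1>, <0 2 0>, <0 2 1>, <1 0 0>, <1 0 1>, <1 1 0>, <1 1 1>, <1 2 0>, <1 2 1>}
target <0 0 1> ∈ {SC,TSO,PSO}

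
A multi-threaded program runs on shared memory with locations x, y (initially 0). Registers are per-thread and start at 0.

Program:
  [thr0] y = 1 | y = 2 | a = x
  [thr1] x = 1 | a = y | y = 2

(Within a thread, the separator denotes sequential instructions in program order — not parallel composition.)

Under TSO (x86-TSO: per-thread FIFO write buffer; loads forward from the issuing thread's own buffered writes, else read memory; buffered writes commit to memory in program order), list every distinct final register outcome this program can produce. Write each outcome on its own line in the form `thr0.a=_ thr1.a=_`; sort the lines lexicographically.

thr0.a=0 thr1.a=0
thr0.a=0 thr1.a=1
thr0.a=0 thr1.a=2
thr0.a=1 thr1.a=0
thr0.a=1 thr1.a=1
thr0.a=1 thr1.a=2

outcome vector order: (thr0.a,thr1.a)
|TSO outcomes| = 6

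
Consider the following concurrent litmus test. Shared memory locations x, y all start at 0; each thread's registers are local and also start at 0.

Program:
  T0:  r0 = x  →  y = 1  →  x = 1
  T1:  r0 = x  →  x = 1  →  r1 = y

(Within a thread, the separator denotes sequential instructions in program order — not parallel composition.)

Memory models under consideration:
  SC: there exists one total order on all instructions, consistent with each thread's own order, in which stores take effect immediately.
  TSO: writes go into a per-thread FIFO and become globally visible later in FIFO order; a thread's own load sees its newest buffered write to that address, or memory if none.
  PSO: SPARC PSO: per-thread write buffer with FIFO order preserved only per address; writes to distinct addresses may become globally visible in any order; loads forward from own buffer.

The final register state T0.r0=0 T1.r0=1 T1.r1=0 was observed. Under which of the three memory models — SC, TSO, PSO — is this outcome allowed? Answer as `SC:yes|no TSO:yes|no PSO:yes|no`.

SC:no TSO:no PSO:yes

outcome vector order: (T0.r0,T1.r0,T1.r1)
[SC] allowed = {(0,0,0); (0,0,1); (0,1,1); (1,0,0); (1,0,1)}
[TSO] allowed = {(0,0,0); (0,0,1); (0,1,1); (1,0,0); (1,0,1)}
[PSO] allowed = {(0,0,0); (0,0,1); (0,1,0); (0,1,1); (1,0,0); (1,0,1)}
target (0,1,0) ∈ {PSO}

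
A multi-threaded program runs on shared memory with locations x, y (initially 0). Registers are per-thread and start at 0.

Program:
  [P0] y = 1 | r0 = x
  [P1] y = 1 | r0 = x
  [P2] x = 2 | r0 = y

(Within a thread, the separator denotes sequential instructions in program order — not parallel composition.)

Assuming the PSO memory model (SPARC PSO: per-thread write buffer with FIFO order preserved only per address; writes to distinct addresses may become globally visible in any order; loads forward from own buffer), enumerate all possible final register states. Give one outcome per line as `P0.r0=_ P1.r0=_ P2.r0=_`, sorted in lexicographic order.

outcome vector order: (P0.r0,P1.r0,P2.r0)
|PSO outcomes| = 8

P0.r0=0 P1.r0=0 P2.r0=0
P0.r0=0 P1.r0=0 P2.r0=1
P0.r0=0 P1.r0=2 P2.r0=0
P0.r0=0 P1.r0=2 P2.r0=1
P0.r0=2 P1.r0=0 P2.r0=0
P0.r0=2 P1.r0=0 P2.r0=1
P0.r0=2 P1.r0=2 P2.r0=0
P0.r0=2 P1.r0=2 P2.r0=1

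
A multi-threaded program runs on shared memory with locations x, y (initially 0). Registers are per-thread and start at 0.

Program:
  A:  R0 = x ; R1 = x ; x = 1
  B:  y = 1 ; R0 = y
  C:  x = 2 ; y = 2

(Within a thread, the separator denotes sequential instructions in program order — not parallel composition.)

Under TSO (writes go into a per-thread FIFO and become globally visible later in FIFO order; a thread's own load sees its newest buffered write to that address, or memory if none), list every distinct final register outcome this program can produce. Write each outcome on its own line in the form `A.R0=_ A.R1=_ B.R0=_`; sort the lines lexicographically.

A.R0=0 A.R1=0 B.R0=1
A.R0=0 A.R1=0 B.R0=2
A.R0=0 A.R1=2 B.R0=1
A.R0=0 A.R1=2 B.R0=2
A.R0=2 A.R1=2 B.R0=1
A.R0=2 A.R1=2 B.R0=2

outcome vector order: (A.R0,A.R1,B.R0)
|TSO outcomes| = 6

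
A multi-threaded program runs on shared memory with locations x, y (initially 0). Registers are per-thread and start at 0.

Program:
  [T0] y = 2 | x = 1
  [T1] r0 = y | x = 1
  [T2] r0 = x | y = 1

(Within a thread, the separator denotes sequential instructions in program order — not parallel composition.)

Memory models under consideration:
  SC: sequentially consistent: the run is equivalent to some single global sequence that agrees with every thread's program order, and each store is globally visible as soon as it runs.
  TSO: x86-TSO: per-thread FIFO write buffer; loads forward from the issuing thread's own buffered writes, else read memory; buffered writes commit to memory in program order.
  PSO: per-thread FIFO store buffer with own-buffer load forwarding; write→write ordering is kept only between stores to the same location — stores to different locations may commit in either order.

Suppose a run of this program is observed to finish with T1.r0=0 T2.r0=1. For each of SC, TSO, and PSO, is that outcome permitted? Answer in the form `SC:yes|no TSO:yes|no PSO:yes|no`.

outcome vector order: (T1.r0,T2.r0)
[SC] allowed = {<0 0>; <0 1>; <1 0>; <1 1>; <2 0>; <2 1>}
[TSO] allowed = {<0 0>; <0 1>; <1 0>; <1 1>; <2 0>; <2 1>}
[PSO] allowed = {<0 0>; <0 1>; <1 0>; <1 1>; <2 0>; <2 1>}
target <0 1> ∈ {SC,TSO,PSO}

SC:yes TSO:yes PSO:yes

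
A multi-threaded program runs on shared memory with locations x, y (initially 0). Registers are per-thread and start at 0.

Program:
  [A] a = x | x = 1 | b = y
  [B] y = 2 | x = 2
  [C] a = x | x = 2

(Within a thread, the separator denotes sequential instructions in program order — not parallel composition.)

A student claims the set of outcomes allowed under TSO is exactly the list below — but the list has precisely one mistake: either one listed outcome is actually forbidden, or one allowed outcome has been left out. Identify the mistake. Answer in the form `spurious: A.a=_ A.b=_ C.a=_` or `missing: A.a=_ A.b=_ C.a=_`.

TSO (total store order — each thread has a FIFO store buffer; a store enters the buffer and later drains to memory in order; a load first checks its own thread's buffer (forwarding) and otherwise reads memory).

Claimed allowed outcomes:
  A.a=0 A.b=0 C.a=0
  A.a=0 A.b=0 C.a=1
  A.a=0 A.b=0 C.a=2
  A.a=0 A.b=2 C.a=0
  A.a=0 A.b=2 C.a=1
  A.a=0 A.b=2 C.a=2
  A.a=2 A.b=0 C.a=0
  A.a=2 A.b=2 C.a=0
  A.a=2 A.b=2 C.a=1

missing: A.a=2 A.b=2 C.a=2

outcome vector order: (A.a,A.b,C.a)
under TSO → (0,0,0), (0,0,1), (0,0,2), (0,2,0), (0,2,1), (0,2,2), (2,0,0), (2,2,0), (2,2,1), (2,2,2)
TSO∖claimed = {(2,2,2)}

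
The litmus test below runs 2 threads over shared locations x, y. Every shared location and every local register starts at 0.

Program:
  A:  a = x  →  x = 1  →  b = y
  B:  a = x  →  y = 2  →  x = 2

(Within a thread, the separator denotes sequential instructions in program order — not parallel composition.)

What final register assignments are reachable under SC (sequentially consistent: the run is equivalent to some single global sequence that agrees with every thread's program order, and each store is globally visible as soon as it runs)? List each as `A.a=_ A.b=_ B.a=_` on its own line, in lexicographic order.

outcome vector order: (A.a,A.b,B.a)
|SC outcomes| = 5

A.a=0 A.b=0 B.a=0
A.a=0 A.b=0 B.a=1
A.a=0 A.b=2 B.a=0
A.a=0 A.b=2 B.a=1
A.a=2 A.b=2 B.a=0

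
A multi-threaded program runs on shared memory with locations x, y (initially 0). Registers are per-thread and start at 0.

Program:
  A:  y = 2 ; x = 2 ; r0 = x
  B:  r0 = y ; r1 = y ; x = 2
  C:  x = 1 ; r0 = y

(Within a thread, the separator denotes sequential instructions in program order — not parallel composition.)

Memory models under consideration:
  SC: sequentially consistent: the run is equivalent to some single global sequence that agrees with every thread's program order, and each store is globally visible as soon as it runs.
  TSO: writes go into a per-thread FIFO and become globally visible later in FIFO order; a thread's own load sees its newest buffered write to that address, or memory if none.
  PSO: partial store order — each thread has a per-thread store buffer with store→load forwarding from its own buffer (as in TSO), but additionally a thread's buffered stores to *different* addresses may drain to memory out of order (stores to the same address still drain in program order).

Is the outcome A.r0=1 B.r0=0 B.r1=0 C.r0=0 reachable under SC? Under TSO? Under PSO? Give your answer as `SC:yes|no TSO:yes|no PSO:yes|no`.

outcome vector order: (A.r0,B.r0,B.r1,C.r0)
SC: 9 outcomes — {(1,0,0,2) (1,0,2,2) (1,2,2,2) (2,0,0,0) (2,0,0,2) (2,0,2,0) (2,0,2,2) (2,2,2,0) (2,2,2,2)}
TSO: 12 outcomes — {(1,0,0,0) (1,0,0,2) (1,0,2,0) (1,0,2,2) (1,2,2,0) (1,2,2,2) (2,0,0,0) (2,0,0,2) (2,0,2,0) (2,0,2,2) (2,2,2,0) (2,2,2,2)}
PSO: 12 outcomes — {(1,0,0,0) (1,0,0,2) (1,0,2,0) (1,0,2,2) (1,2,2,0) (1,2,2,2) (2,0,0,0) (2,0,0,2) (2,0,2,0) (2,0,2,2) (2,2,2,0) (2,2,2,2)}
target (1,0,0,0) ∈ {TSO,PSO}

SC:no TSO:yes PSO:yes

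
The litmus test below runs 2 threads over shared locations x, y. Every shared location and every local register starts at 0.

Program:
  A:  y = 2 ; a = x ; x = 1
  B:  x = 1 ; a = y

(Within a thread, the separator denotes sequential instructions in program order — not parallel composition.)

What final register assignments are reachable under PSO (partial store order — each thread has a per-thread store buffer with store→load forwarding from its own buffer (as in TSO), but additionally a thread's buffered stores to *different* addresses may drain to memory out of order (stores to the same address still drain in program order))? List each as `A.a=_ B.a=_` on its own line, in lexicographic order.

A.a=0 B.a=0
A.a=0 B.a=2
A.a=1 B.a=0
A.a=1 B.a=2

outcome vector order: (A.a,B.a)
|PSO outcomes| = 4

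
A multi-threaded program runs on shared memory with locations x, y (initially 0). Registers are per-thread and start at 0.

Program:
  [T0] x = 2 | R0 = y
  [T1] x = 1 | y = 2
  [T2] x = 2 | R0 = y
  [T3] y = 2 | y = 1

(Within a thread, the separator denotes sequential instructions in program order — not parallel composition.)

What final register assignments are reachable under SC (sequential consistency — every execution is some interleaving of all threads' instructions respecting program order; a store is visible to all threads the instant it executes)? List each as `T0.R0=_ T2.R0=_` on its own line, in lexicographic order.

outcome vector order: (T0.R0,T2.R0)
|SC outcomes| = 9

T0.R0=0 T2.R0=0
T0.R0=0 T2.R0=1
T0.R0=0 T2.R0=2
T0.R0=1 T2.R0=0
T0.R0=1 T2.R0=1
T0.R0=1 T2.R0=2
T0.R0=2 T2.R0=0
T0.R0=2 T2.R0=1
T0.R0=2 T2.R0=2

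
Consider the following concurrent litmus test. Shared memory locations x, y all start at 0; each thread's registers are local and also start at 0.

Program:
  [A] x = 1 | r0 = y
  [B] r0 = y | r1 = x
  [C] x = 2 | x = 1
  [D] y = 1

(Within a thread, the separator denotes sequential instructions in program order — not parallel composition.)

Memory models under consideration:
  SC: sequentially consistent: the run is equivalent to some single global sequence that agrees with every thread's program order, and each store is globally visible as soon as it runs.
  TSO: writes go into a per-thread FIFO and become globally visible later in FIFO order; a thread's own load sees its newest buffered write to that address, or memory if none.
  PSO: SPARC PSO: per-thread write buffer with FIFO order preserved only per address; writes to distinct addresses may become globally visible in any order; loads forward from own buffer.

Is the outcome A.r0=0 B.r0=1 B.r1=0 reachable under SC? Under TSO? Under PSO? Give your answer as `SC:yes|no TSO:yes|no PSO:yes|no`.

outcome vector order: (A.r0,B.r0,B.r1)
SC: 11 outcomes — {0/0/0; 0/0/1; 0/0/2; 0/1/1; 0/1/2; 1/0/0; 1/0/1; 1/0/2; 1/1/0; 1/1/1; 1/1/2}
TSO: 12 outcomes — {0/0/0; 0/0/1; 0/0/2; 0/1/0; 0/1/1; 0/1/2; 1/0/0; 1/0/1; 1/0/2; 1/1/0; 1/1/1; 1/1/2}
PSO: 12 outcomes — {0/0/0; 0/0/1; 0/0/2; 0/1/0; 0/1/1; 0/1/2; 1/0/0; 1/0/1; 1/0/2; 1/1/0; 1/1/1; 1/1/2}
target 0/1/0 ∈ {TSO,PSO}

SC:no TSO:yes PSO:yes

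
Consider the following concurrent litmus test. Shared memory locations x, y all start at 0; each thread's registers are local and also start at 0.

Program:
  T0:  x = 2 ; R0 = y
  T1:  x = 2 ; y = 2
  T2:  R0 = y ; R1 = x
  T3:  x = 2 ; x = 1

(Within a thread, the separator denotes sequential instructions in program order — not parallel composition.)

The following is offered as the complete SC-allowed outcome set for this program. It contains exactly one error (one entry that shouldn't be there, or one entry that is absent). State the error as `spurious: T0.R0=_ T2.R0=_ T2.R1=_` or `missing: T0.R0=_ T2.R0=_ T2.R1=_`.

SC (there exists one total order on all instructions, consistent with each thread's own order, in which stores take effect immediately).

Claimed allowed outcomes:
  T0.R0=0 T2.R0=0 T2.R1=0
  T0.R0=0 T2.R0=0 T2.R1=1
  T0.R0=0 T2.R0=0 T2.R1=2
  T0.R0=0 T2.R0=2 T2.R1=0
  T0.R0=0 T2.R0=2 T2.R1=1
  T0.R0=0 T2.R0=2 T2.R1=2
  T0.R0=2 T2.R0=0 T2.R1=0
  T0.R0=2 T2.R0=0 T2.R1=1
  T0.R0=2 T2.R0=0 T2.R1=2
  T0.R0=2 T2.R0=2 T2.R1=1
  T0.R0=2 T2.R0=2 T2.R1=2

outcome vector order: (T0.R0,T2.R0,T2.R1)
SC (10): (0,0,0); (0,0,1); (0,0,2); (0,2,1); (0,2,2); (2,0,0); (2,0,1); (2,0,2); (2,2,1); (2,2,2)
claimed∖SC = {(0,2,0)}

spurious: T0.R0=0 T2.R0=2 T2.R1=0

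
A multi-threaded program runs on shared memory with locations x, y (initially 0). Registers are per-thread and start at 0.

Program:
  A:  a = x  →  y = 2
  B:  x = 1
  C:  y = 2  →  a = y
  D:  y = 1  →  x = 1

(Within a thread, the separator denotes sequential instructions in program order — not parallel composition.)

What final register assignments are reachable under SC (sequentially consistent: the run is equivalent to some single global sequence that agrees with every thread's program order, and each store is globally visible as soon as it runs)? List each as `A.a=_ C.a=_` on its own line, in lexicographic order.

A.a=0 C.a=1
A.a=0 C.a=2
A.a=1 C.a=1
A.a=1 C.a=2

outcome vector order: (A.a,C.a)
|SC outcomes| = 4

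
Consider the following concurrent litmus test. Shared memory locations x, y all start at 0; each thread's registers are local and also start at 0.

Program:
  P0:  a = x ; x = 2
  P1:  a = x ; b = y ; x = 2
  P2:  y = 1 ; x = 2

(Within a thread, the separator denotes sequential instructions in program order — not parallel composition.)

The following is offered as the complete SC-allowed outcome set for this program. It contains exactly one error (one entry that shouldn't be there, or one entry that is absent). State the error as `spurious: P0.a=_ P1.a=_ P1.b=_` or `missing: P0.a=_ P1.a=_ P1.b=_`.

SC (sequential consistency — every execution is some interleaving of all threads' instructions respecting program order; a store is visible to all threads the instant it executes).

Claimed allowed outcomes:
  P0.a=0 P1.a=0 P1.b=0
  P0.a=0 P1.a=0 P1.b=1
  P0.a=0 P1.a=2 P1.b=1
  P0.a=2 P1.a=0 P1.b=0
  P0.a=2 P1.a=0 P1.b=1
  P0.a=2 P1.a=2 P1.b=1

outcome vector order: (P0.a,P1.a,P1.b)
SC (7): 0/0/0 0/0/1 0/2/0 0/2/1 2/0/0 2/0/1 2/2/1
SC∖claimed = {0/2/0}

missing: P0.a=0 P1.a=2 P1.b=0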